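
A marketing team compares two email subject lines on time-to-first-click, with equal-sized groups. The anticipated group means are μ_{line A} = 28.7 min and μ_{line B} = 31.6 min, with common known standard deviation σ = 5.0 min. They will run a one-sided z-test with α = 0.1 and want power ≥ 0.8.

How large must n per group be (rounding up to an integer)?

Standardized effect: d = |μ_{line A} − μ_{line B}| / σ = |28.7 − 31.6| / 5.0 = 0.5800
For power 0.8 need Φ(δ − z_{0.1}) = 0.8, so δ = z_{0.1} + z_{0.20} = 1.282 + 0.842 = 2.123.
δ = d·√(n/2) ⇒ n = 2(δ/d)² = 2 × (2.123 / 0.5800)² = 26.80.
Rounding up, n = 27 per group.

n = 27 per group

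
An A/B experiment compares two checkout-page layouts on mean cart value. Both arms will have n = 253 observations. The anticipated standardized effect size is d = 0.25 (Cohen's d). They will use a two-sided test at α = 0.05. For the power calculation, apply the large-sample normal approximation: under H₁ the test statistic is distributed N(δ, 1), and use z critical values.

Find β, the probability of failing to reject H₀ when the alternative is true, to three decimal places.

Noncentrality parameter: δ = d·√(n/2) = 0.25 × √(253/2) = 2.8118
Critical value for a two-sided test at α = 0.05: z_{α/2} = 1.960.
Power = Φ(δ − 1.960) + Φ(−δ − 1.960) = Φ(0.852) + Φ(-4.772) = 0.8028 + 0.0000 = 0.8028.
Type II error: β = 1 − power = 1 − 0.8028 = 0.1972.

β ≈ 0.197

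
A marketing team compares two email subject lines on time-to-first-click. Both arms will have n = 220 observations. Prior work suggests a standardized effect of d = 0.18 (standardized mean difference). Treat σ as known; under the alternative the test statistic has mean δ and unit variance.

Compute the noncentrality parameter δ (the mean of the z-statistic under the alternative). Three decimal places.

The noncentrality parameter scales effect size by the design's sample-size factor: δ = d·√(n/2) = 0.18 × √(220/2) = 1.8879

δ ≈ 1.888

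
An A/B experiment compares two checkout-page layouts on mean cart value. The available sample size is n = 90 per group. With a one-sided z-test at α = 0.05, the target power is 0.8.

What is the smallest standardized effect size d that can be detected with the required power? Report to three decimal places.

Required noncentrality: δ = z_{0.05} + z_{0.20} = 1.645 + 0.842 = 2.486.
δ = d·√(n/2) ⇒ d = δ/√(n/2) = 2.486/√(90/2) = 0.3707.

d ≈ 0.371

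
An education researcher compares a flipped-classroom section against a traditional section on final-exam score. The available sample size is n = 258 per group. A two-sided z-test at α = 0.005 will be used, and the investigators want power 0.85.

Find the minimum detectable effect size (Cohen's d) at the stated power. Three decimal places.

Need Φ(δ − 2.807) = 0.85, so δ = 2.807 + 1.036 = 3.843.
(Lower-tail contribution to power is negligible for δ > 0.)
δ = d·√(n/2) ⇒ d = δ/√(n/2) = 3.843/√(258/2) = 0.3384.

d ≈ 0.338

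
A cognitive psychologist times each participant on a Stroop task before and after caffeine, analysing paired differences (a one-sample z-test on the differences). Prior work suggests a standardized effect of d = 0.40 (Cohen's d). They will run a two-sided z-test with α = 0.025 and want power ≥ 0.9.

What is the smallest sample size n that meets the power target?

n = 78

For power 0.9 need Φ(δ − z_{0.0125}) = 0.9, so δ = z_{0.0125} + z_{0.10} = 2.241 + 1.282 = 3.523.
(The Φ(−δ − z_{α/2}) term is vanishingly small for δ > 0 and is dropped in the standard sample-size formula.)
δ = d·√n ⇒ n = (δ/d)² = (3.523 / 0.40)² = 77.57.
Rounding up, n = 78.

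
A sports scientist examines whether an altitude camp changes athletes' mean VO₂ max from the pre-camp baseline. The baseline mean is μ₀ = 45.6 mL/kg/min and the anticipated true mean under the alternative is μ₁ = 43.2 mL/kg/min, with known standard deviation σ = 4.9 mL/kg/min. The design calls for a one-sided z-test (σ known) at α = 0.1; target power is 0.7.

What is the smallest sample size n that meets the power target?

n = 14

Standardized effect: d = |μ₁ − μ₀| / σ = |43.2 − 45.6| / 4.9 = 0.4898
For power 0.7 need Φ(δ − z_{0.1}) = 0.7, so δ = z_{0.1} + z_{0.30} = 1.282 + 0.524 = 1.806.
δ = d·√n ⇒ n = (δ/d)² = (1.806 / 0.4898)² = 13.60.
Rounding up, n = 14.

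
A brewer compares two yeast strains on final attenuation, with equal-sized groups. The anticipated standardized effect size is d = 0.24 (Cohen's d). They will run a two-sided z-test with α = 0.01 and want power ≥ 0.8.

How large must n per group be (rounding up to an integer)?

For power 0.8 need Φ(δ − z_{0.005}) = 0.8, so δ = z_{0.005} + z_{0.20} = 2.576 + 0.842 = 3.417.
(The Φ(−δ − z_{α/2}) term is vanishingly small for δ > 0 and is dropped in the standard sample-size formula.)
δ = d·√(n/2) ⇒ n = 2(δ/d)² = 2 × (3.417 / 0.24)² = 405.52.
Rounding up, n = 406 per group.

n = 406 per group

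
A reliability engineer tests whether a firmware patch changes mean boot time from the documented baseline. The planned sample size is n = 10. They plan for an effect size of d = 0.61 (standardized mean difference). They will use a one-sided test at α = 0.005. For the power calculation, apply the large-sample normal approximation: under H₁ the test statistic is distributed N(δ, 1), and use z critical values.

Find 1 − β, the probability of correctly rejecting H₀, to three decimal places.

Noncentrality parameter: λ = d·√n = 0.61 × √10 = 1.9290
One-sided α = 0.005 → critical value z_{0.005} = 2.576.
Power = P(Z > 2.576 − λ) = Φ(-0.647) = 0.2589.

Power ≈ 0.259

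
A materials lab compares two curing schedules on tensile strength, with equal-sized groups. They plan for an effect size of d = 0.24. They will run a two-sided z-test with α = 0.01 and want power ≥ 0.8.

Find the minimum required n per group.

Set Φ(δ − 2.576) = 0.8; then δ − 2.576 = Φ⁻¹(0.8) = 0.842, giving δ = 3.417.
(The Φ(−δ − z_{α/2}) term is vanishingly small for δ > 0 and is dropped in the standard sample-size formula.)
δ = d·√(n/2) ⇒ n = 2(δ/d)² = 2 × (3.417 / 0.24)² = 405.52.
Round up to the next whole unit.

n = 406 per group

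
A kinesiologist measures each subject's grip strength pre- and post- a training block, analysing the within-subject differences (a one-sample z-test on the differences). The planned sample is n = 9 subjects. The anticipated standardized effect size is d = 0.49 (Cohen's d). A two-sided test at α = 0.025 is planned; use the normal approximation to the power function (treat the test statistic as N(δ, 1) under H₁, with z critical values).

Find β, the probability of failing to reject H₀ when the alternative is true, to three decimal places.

β ≈ 0.780

Noncentrality parameter: δ = d·√n = 0.49 × √9 = 1.4700
Critical value for a two-sided test at α = 0.025: z_{α/2} = 2.241.
Power = Φ(δ − 2.241) + Φ(−δ − 2.241) = Φ(-0.771) + Φ(-3.711) = 0.2202 + 0.0001 = 0.2203.
Type II error: β = 1 − power = 1 − 0.2203 = 0.7797.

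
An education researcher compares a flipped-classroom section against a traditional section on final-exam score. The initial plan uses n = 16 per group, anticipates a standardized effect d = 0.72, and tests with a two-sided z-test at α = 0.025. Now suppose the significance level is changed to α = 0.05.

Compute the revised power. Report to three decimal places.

Power ≈ 0.531

δ = d·√(n/2) = 0.72 × √(16/2) = 2.0365 (unchanged). New critical value: z_{0.025} = 1.960.
Revised power = Φ(δ − 1.960) + Φ(−δ − 1.960) = Φ(0.077) + Φ(-3.996) = 0.5305 + 0.0000 = 0.5305.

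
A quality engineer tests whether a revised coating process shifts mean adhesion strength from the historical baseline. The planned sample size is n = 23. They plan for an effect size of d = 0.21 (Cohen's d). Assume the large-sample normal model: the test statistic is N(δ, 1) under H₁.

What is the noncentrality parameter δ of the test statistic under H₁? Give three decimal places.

δ ≈ 1.007

δ = d·√n = 0.21 × √23 = 1.0071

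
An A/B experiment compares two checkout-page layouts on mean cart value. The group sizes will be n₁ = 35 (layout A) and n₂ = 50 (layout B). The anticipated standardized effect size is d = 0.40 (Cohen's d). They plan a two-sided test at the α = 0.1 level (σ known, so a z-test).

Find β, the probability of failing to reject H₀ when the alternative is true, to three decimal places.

β ≈ 0.432

Noncentrality parameter: δ = d / √(1/n₁ + 1/n₂) = 0.40 / √(1/35 + 1/50) = 1.8150
Critical value for a two-sided test at α = 0.1: z_{α/2} = 1.645.
Power = Φ(δ − 1.645) + Φ(−δ − 1.645) = Φ(0.170) + Φ(-3.460) = 0.5675 + 0.0003 = 0.5678.
Type II error: β = 1 − power = 1 − 0.5678 = 0.4322.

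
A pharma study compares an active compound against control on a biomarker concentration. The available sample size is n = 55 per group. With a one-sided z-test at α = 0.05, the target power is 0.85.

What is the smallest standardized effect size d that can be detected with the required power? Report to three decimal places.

Need Φ(δ − 1.645) = 0.85, so δ = 1.645 + 1.036 = 2.681.
δ = d·√(n/2) ⇒ d = δ/√(n/2) = 2.681/√(55/2) = 0.5113.

d ≈ 0.511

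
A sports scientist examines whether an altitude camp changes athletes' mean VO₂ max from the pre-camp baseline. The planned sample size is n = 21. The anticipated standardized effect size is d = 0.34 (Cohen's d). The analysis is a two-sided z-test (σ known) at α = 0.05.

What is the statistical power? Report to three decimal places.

Noncentrality parameter: δ = d·√n = 0.34 × √21 = 1.5581
Two-sided α = 0.05 → critical value z_{0.025} = 1.960.
Power = Φ(δ − 1.960) + Φ(−δ − 1.960) = Φ(-0.402) + Φ(-3.518) = 0.3439 + 0.0002 = 0.3441.

Power ≈ 0.344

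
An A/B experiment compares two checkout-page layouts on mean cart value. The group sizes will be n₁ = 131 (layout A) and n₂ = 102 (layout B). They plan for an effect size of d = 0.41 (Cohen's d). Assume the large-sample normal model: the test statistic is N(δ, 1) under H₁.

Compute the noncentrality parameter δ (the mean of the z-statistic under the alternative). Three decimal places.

δ = d / √(1/n₁ + 1/n₂) = 0.41 / √(1/131 + 1/102) = 3.1049

δ ≈ 3.105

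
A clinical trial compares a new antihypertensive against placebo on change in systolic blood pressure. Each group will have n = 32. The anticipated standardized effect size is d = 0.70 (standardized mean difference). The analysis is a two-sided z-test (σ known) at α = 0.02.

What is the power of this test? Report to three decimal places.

Noncentrality parameter: δ = d·√(n/2) = 0.70 × √(32/2) = 2.8000
Two-sided α = 0.02 → critical value z_{0.01} = 2.326.
Power = Φ(δ − 2.326) + Φ(−δ − 2.326) = Φ(0.474) + Φ(-5.126) = 0.6821 + 0.0000 = 0.6821.

Power ≈ 0.682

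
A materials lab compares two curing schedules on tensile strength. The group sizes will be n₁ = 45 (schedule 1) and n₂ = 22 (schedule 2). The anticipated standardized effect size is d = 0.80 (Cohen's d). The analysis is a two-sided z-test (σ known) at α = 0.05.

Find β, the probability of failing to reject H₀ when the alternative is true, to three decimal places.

β ≈ 0.132

Noncentrality parameter: δ = d / √(1/n₁ + 1/n₂) = 0.80 / √(1/45 + 1/22) = 3.0752
Two-sided α = 0.05 → critical value z_{0.025} = 1.960.
Power = Φ(δ − 1.960) + Φ(−δ − 1.960) = Φ(1.115) + Φ(-5.035) = 0.8676 + 0.0000 = 0.8676.
Type II error: β = 1 − power = 1 − 0.8676 = 0.1324.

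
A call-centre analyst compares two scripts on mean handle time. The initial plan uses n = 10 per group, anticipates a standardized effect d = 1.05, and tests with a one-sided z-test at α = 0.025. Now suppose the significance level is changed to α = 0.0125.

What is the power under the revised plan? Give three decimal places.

δ = d·√(n/2) = 1.05 × √(10/2) = 2.3479 (unchanged). New critical value: z_{0.0125} = 2.241.
Revised power = Φ(δ − 2.241) = Φ(0.106) = 0.5424.

Power ≈ 0.542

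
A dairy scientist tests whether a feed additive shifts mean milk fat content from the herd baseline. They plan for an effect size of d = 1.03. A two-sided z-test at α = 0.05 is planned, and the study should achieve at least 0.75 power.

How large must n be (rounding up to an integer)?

n = 7

Set Φ(δ − 1.960) = 0.75; then δ − 1.960 = Φ⁻¹(0.75) = 0.674, giving δ = 2.634.
(For δ > 0 the lower-tail rejection region contributes negligibly to power, so the one-term inversion is standard.)
δ = d·√n ⇒ n = (δ/d)² = (2.634 / 1.03)² = 6.54.
Rounding up, n = 7.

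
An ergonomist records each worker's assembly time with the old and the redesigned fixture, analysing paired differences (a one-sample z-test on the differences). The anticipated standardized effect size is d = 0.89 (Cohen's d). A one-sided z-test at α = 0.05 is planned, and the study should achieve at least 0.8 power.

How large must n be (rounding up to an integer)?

n = 8

For power 0.8 need Φ(δ − z_{0.05}) = 0.8, so δ = z_{0.05} + z_{0.20} = 1.645 + 0.842 = 2.486.
δ = d·√n ⇒ n = (δ/d)² = (2.486 / 0.89)² = 7.81.
Rounding up, n = 8.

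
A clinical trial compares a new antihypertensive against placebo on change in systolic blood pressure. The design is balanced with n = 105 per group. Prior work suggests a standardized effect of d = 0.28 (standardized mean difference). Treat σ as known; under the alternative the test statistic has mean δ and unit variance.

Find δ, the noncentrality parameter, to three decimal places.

δ ≈ 2.029

δ = d·√(n/2) = 0.28 × √(105/2) = 2.0288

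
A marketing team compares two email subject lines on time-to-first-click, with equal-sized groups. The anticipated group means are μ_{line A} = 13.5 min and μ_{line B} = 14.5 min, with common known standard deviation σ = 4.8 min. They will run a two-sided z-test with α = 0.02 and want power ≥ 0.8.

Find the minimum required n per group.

n = 463 per group

Standardized effect: d = |μ_{line A} − μ_{line B}| / σ = |13.5 − 14.5| / 4.8 = 0.2083
Set Φ(δ − 2.326) = 0.8; then δ − 2.326 = Φ⁻¹(0.8) = 0.842, giving δ = 3.168.
(The Φ(−δ − z_{α/2}) term is vanishingly small for δ > 0 and is dropped in the standard sample-size formula.)
δ = d·√(n/2) ⇒ n = 2(δ/d)² = 2 × (3.168 / 0.2083)² = 462.46.
Round up to the next whole unit.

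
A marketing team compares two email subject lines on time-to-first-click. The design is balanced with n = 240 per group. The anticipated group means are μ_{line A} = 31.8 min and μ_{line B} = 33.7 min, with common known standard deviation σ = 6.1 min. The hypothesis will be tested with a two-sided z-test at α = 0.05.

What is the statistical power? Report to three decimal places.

Power ≈ 0.927

Standardized effect: d = |μ_{line A} − μ_{line B}| / σ = |31.8 − 33.7| / 6.1 = 0.3115
Noncentrality parameter: δ = d·√(n/2) = 0.3115 × √(240/2) = 3.4120
Two-sided α = 0.05 → critical value z_{0.025} = 1.960.
Power = Φ(δ − 1.960) + Φ(−δ − 1.960) = Φ(1.452) + Φ(-5.372) = 0.9268 + 0.0000 = 0.9268.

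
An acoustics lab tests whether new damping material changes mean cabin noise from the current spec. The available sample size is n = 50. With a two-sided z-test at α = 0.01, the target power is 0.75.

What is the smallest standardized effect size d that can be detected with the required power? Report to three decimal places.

d ≈ 0.460

Need Φ(δ − 2.576) = 0.75, so δ = 2.576 + 0.674 = 3.250.
(Lower-tail contribution to power is negligible for δ > 0.)
δ = d·√n ⇒ d = δ/√n = 3.250/√50 = 0.4597.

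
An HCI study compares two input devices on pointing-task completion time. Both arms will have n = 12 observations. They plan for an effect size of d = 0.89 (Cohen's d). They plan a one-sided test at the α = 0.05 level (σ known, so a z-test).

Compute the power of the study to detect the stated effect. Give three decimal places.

Noncentrality parameter: δ = d·√(n/2) = 0.89 × √(12/2) = 2.1800
Critical value for a one-sided test at α = 0.05: z_α = 1.645.
Power = P(Z > 1.645 − δ) = Φ(0.535) = 0.7037.

Power ≈ 0.704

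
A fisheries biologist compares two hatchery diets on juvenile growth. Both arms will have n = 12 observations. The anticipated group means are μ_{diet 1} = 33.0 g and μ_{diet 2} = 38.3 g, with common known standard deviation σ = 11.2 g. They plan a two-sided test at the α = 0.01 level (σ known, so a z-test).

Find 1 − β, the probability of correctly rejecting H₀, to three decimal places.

Power ≈ 0.078

Standardized effect: d = |μ_{diet 1} − μ_{diet 2}| / σ = |33.0 − 38.3| / 11.2 = 0.4732
Noncentrality parameter: δ = d·√(n/2) = 0.4732 × √(12/2) = 1.1591
Critical value for a two-sided test at α = 0.01: z_{α/2} = 2.576.
Power = Φ(δ − 2.576) + Φ(−δ − 2.576) = Φ(-1.417) + Φ(-3.735) = 0.0783 + 0.0001 = 0.0784.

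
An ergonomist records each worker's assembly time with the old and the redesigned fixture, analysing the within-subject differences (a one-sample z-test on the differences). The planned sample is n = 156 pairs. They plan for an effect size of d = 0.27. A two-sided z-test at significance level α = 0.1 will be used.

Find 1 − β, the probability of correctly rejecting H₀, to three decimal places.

Power ≈ 0.958

Noncentrality parameter: δ = d·√n = 0.27 × √156 = 3.3723
Critical value for a two-sided test at α = 0.1: z_{α/2} = 1.645.
Power = Φ(δ − 1.645) + Φ(−δ − 1.645) = Φ(1.727) + Φ(-5.017) = 0.9580 + 0.0000 = 0.9580.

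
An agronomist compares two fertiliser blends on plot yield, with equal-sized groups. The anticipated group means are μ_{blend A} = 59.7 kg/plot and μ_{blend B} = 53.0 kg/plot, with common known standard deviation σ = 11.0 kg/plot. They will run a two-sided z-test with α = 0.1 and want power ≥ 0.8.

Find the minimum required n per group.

Standardized effect: d = |μ_{blend A} − μ_{blend B}| / σ = |59.7 − 53.0| / 11.0 = 0.6091
Set Φ(δ − 1.645) = 0.8; then δ − 1.645 = Φ⁻¹(0.8) = 0.842, giving δ = 2.486.
(Ignoring the negligible lower-tail rejection probability gives the usual closed-form inversion.)
δ = d·√(n/2) ⇒ n = 2(δ/d)² = 2 × (2.486 / 0.6091)² = 33.33.
Round up to the next whole unit.

n = 34 per group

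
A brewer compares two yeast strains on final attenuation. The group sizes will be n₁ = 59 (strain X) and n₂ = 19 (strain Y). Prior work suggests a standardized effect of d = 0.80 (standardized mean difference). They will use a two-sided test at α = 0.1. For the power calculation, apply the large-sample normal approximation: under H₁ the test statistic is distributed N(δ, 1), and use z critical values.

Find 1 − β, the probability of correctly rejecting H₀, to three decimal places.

Noncentrality parameter: λ = d / √(1/n₁ + 1/n₂) = 0.80 / √(1/59 + 1/19) = 3.0328
Two-sided α = 0.1 → critical value z_{0.05} = 1.645.
Power = Φ(λ − 1.645) + Φ(−λ − 1.645) = Φ(1.388) + Φ(-4.678) = 0.9174 + 0.0000 = 0.9174.

Power ≈ 0.917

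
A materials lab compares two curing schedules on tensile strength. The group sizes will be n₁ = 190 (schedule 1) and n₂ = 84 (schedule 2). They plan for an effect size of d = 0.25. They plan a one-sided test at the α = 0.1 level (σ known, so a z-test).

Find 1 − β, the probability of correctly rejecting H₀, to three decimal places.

Noncentrality parameter: δ = d / √(1/n₁ + 1/n₂) = 0.25 / √(1/190 + 1/84) = 1.9080
One-sided α = 0.1 → critical value z_{0.1} = 1.282.
Power = Φ(δ − 1.282) = Φ(0.626) = 0.7345.

Power ≈ 0.734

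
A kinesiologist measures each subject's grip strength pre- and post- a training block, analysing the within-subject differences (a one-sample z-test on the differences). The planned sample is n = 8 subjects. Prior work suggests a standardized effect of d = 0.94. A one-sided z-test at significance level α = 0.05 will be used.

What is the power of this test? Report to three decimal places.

Power ≈ 0.845

Noncentrality parameter: δ = d·√n = 0.94 × √8 = 2.6587
Critical value for a one-sided test at α = 0.05: z_α = 1.645.
Power = Φ(δ − 1.645) = Φ(1.014) = 0.8447.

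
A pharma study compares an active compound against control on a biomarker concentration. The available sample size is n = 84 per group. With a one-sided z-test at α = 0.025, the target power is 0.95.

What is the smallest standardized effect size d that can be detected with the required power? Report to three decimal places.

d ≈ 0.556

Need Φ(δ − 1.960) = 0.95, so δ = 1.960 + 1.645 = 3.605.
δ = d·√(n/2) ⇒ d = δ/√(n/2) = 3.605/√(84/2) = 0.5562.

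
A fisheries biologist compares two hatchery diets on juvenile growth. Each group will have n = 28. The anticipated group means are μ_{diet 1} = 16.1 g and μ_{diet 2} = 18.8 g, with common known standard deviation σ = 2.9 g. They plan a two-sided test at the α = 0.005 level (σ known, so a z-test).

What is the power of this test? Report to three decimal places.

Standardized effect: d = |μ_{diet 1} − μ_{diet 2}| / σ = |16.1 − 18.8| / 2.9 = 0.9310
Noncentrality parameter: δ = d·√(n/2) = 0.9310 × √(28/2) = 3.4836
Critical value for a two-sided test at α = 0.005: z_{α/2} = 2.807.
Power = Φ(δ − 2.807) + Φ(−δ − 2.807) = Φ(0.677) + Φ(-6.291) = 0.7507 + 0.0000 = 0.7507.

Power ≈ 0.751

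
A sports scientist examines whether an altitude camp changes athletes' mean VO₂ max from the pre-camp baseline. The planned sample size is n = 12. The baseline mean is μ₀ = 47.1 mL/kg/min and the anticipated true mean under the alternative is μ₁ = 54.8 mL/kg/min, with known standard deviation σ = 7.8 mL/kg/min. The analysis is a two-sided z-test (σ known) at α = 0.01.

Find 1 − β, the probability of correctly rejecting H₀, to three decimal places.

Power ≈ 0.801

Standardized effect: d = |μ₁ − μ₀| / σ = |54.8 − 47.1| / 7.8 = 0.9872
Noncentrality parameter: δ = d·√n = 0.9872 × √12 = 3.4197
Two-sided α = 0.01 → critical value z_{0.005} = 2.576.
Power = Φ(δ − 2.576) + Φ(−δ − 2.576) = Φ(0.844) + Φ(-5.996) = 0.8006 + 0.0000 = 0.8006.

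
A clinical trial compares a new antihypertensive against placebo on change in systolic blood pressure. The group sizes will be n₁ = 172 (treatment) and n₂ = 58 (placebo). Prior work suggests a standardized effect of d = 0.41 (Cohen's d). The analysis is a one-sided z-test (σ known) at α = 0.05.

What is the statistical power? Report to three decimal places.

Power ≈ 0.854

Noncentrality parameter: λ = d / √(1/n₁ + 1/n₂) = 0.41 / √(1/172 + 1/58) = 2.7002
One-sided α = 0.05 → critical value z_{0.05} = 1.645.
Power = P(Z > 1.645 − λ) = Φ(1.055) = 0.8544.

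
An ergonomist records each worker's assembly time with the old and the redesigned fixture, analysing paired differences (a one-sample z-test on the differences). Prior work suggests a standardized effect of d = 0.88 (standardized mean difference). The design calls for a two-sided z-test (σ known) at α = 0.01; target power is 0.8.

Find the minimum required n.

n = 16

For power 0.8 need Φ(δ − z_{0.005}) = 0.8, so δ = z_{0.005} + z_{0.20} = 2.576 + 0.842 = 3.417.
(The Φ(−δ − z_{α/2}) term is vanishingly small for δ > 0 and is dropped in the standard sample-size formula.)
δ = d·√n ⇒ n = (δ/d)² = (3.417 / 0.88)² = 15.08.
Rounding up, n = 16.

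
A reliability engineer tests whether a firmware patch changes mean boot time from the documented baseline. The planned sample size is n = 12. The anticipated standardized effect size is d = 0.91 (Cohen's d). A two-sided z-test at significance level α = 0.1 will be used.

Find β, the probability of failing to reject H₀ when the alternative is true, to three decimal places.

β ≈ 0.066

Noncentrality parameter: δ = d·√n = 0.91 × √12 = 3.1523
Two-sided α = 0.1 → critical value z_{0.05} = 1.645.
Power = Φ(δ − 1.645) + Φ(−δ − 1.645) = Φ(1.507) + Φ(-4.797) = 0.9342 + 0.0000 = 0.9342.
Type II error: β = 1 − power = 1 − 0.9342 = 0.0658.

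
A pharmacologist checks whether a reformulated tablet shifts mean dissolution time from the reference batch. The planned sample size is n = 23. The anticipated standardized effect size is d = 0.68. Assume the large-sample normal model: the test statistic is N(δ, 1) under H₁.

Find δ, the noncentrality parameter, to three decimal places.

δ ≈ 3.261

The noncentrality parameter scales effect size by the design's sample-size factor: δ = d·√n = 0.68 × √23 = 3.2612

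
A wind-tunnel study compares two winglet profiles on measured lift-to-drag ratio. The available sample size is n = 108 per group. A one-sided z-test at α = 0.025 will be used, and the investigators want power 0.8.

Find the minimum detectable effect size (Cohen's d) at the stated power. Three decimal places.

d ≈ 0.381

Required noncentrality: δ = z_{0.025} + z_{0.20} = 1.960 + 0.842 = 2.802.
δ = d·√(n/2) ⇒ d = δ/√(n/2) = 2.802/√(108/2) = 0.3812.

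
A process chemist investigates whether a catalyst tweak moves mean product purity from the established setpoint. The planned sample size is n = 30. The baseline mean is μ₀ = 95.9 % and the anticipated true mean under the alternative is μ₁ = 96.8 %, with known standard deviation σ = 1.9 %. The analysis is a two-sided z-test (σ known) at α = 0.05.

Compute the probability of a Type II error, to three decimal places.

β ≈ 0.263

Standardized effect: d = |μ₁ − μ₀| / σ = |96.8 − 95.9| / 1.9 = 0.4737
Noncentrality parameter: δ = d·√n = 0.4737 × √30 = 2.5945
Two-sided α = 0.05 → critical value z_{0.025} = 1.960.
Power = Φ(δ − 1.960) + Φ(−δ − 1.960) = Φ(0.635) + Φ(-4.554) = 0.7371 + 0.0000 = 0.7371.
Type II error: β = 1 − power = 1 − 0.7371 = 0.2629.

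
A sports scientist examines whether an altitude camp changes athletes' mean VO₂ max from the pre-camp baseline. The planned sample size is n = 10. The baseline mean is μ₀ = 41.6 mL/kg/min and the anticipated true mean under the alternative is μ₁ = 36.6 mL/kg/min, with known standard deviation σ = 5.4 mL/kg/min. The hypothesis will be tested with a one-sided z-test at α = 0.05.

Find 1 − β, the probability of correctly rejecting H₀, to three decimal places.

Standardized effect: d = |μ₁ − μ₀| / σ = |36.6 − 41.6| / 5.4 = 0.9259
Noncentrality parameter: δ = d·√n = 0.9259 × √10 = 2.9280
Critical value for a one-sided test at α = 0.05: z_α = 1.645.
Power = Φ(δ − 1.645) = Φ(1.283) = 0.9003.

Power ≈ 0.900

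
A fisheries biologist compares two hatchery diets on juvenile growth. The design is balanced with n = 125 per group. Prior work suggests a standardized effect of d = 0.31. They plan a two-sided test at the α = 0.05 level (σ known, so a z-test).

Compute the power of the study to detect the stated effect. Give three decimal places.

Power ≈ 0.688

Noncentrality parameter: λ = d·√(n/2) = 0.31 × √(125/2) = 2.4508
Critical value for a two-sided test at α = 0.05: z_{α/2} = 1.960.
Power = Φ(λ − 1.960) + Φ(−λ − 1.960) = Φ(0.491) + Φ(-4.411) = 0.6882 + 0.0000 = 0.6882.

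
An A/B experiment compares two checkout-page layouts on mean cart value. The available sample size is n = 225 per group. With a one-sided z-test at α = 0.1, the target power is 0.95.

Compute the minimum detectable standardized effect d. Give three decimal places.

d ≈ 0.276

Need Φ(δ − 1.282) = 0.95, so δ = 1.282 + 1.645 = 2.926.
δ = d·√(n/2) ⇒ d = δ/√(n/2) = 2.926/√(225/2) = 0.2759.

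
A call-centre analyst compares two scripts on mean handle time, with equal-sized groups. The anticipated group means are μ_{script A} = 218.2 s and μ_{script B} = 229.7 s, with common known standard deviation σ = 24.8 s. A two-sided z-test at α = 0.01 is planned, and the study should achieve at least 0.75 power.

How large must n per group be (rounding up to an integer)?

n = 99 per group

Standardized effect: d = |μ_{script A} − μ_{script B}| / σ = |218.2 − 229.7| / 24.8 = 0.4637
Set Φ(δ − 2.576) = 0.75; then δ − 2.576 = Φ⁻¹(0.75) = 0.674, giving δ = 3.250.
(The Φ(−δ − z_{α/2}) term is vanishingly small for δ > 0 and is dropped in the standard sample-size formula.)
δ = d·√(n/2) ⇒ n = 2(δ/d)² = 2 × (3.250 / 0.4637)² = 98.26.
Rounding up, n = 99 per group.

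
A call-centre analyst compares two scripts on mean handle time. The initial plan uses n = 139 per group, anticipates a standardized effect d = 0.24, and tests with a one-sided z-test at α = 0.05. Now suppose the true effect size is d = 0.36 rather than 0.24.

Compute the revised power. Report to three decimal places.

Power ≈ 0.913

With d = 0.36: δ = d·√(n/2) = 0.36 × √(139/2) = 3.0012. Critical value z_{0.05} = 1.645.
Revised power = Φ(δ − 1.645) = Φ(1.356) = 0.9125.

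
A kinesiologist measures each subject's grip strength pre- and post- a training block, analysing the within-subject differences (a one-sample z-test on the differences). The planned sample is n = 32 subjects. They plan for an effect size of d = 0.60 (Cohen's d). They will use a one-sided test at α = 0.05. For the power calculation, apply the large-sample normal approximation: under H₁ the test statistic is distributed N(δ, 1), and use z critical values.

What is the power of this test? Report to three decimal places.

Noncentrality parameter: δ = d·√n = 0.60 × √32 = 3.3941
One-sided α = 0.05 → critical value z_{0.05} = 1.645.
Power = Φ(δ − 1.645) = Φ(1.749) = 0.9599.

Power ≈ 0.960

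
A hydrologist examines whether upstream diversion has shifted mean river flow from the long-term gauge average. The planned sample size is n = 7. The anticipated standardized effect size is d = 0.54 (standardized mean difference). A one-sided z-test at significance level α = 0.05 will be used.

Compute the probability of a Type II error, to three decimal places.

Noncentrality parameter: δ = d·√n = 0.54 × √7 = 1.4287
Critical value for a one-sided test at α = 0.05: z_α = 1.645.
Power = P(Z > 1.645 − δ) = Φ(-0.216) = 0.4144.
Type II error: β = 1 − power = 1 − 0.4144 = 0.5856.

β ≈ 0.586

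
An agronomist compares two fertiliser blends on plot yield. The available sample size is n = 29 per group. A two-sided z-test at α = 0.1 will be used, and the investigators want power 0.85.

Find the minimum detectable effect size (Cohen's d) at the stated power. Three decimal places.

d ≈ 0.704

Need Φ(δ − 1.645) = 0.85, so δ = 1.645 + 1.036 = 2.681.
(Lower-tail contribution to power is negligible for δ > 0.)
δ = d·√(n/2) ⇒ d = δ/√(n/2) = 2.681/√(29/2) = 0.7041.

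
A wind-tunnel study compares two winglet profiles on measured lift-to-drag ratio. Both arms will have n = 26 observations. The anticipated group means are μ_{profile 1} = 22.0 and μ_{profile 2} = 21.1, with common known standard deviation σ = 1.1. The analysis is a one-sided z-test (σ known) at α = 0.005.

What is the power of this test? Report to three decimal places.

Power ≈ 0.646

Standardized effect: d = |μ_{profile 1} − μ_{profile 2}| / σ = |22.0 − 21.1| / 1.1 = 0.8182
Noncentrality parameter: δ = d·√(n/2) = 0.8182 × √(26/2) = 2.9500
Critical value for a one-sided test at α = 0.005: z_α = 2.576.
Power = Φ(δ − 2.576) = Φ(0.374) = 0.6459.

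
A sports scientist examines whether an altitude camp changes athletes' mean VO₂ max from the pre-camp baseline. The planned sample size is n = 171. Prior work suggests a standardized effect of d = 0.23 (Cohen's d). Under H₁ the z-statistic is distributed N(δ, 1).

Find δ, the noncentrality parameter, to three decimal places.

δ = d·√n = 0.23 × √171 = 3.0076

δ ≈ 3.008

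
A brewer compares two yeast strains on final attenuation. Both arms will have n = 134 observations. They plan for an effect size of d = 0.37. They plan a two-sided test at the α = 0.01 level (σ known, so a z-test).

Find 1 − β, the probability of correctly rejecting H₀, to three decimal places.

Power ≈ 0.675

Noncentrality parameter: δ = d·√(n/2) = 0.37 × √(134/2) = 3.0286
Two-sided α = 0.01 → critical value z_{0.005} = 2.576.
Power = Φ(δ − 2.576) + Φ(−δ − 2.576) = Φ(0.453) + Φ(-5.604) = 0.6746 + 0.0000 = 0.6746.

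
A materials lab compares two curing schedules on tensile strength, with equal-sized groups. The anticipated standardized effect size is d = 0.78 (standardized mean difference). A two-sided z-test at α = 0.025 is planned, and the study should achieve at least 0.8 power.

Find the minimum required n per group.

n = 32 per group

For power 0.8 need Φ(δ − z_{0.0125}) = 0.8, so δ = z_{0.0125} + z_{0.20} = 2.241 + 0.842 = 3.083.
(Ignoring the negligible lower-tail rejection probability gives the usual closed-form inversion.)
δ = d·√(n/2) ⇒ n = 2(δ/d)² = 2 × (3.083 / 0.78)² = 31.25.
Rounding up, n = 32 per group.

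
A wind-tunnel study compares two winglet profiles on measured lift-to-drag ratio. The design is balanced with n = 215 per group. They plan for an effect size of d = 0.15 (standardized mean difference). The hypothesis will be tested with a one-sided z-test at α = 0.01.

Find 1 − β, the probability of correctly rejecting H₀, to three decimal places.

Power ≈ 0.220

Noncentrality parameter: δ = d·√(n/2) = 0.15 × √(215/2) = 1.5552
Critical value for a one-sided test at α = 0.01: z_α = 2.326.
Power = Φ(δ − 2.326) = Φ(-0.771) = 0.2203.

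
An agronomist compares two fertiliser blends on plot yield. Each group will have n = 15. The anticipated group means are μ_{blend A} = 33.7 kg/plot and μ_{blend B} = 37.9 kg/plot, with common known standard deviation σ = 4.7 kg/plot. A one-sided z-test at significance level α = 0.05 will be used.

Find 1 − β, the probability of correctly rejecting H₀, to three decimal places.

Standardized effect: d = |μ_{blend A} − μ_{blend B}| / σ = |33.7 − 37.9| / 4.7 = 0.8936
Noncentrality parameter: λ = d·√(n/2) = 0.8936 × √(15/2) = 2.4473
One-sided α = 0.05 → critical value z_{0.05} = 1.645.
Power = P(Z > 1.645 − λ) = Φ(0.802) = 0.7888.

Power ≈ 0.789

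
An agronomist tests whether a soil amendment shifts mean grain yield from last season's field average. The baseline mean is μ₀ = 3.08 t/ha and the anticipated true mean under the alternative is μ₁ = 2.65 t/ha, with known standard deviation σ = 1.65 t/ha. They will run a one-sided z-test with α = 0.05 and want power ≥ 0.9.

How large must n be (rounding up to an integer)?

Standardized effect: d = |μ₁ − μ₀| / σ = |2.65 − 3.08| / 1.65 = 0.2606
Set Φ(δ − 1.645) = 0.9; then δ − 1.645 = Φ⁻¹(0.9) = 1.282, giving δ = 2.926.
δ = d·√n ⇒ n = (δ/d)² = (2.926 / 0.2606)² = 126.10.
Round up to the next whole unit.

n = 127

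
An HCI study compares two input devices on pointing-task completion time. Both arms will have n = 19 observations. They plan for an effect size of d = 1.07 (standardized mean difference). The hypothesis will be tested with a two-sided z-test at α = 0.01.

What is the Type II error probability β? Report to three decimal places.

Noncentrality parameter: δ = d·√(n/2) = 1.07 × √(19/2) = 3.2980
Two-sided α = 0.01 → critical value z_{0.005} = 2.576.
Power = Φ(δ − 2.576) + Φ(−δ − 2.576) = Φ(0.722) + Φ(-5.874) = 0.7649 + 0.0000 = 0.7649.
Type II error: β = 1 − power = 1 − 0.7649 = 0.2351.

β ≈ 0.235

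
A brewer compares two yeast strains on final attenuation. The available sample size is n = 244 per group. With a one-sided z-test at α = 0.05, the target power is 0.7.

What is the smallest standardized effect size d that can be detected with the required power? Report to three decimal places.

d ≈ 0.196

Need Φ(δ − 1.645) = 0.7, so δ = 1.645 + 0.524 = 2.169.
δ = d·√(n/2) ⇒ d = δ/√(n/2) = 2.169/√(244/2) = 0.1964.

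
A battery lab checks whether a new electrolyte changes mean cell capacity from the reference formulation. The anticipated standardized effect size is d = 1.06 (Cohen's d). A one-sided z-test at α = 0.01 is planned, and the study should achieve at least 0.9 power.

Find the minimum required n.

Set Φ(δ − 2.326) = 0.9; then δ − 2.326 = Φ⁻¹(0.9) = 1.282, giving δ = 3.608.
δ = d·√n ⇒ n = (δ/d)² = (3.608 / 1.06)² = 11.59.
Round up to the next whole unit.

n = 12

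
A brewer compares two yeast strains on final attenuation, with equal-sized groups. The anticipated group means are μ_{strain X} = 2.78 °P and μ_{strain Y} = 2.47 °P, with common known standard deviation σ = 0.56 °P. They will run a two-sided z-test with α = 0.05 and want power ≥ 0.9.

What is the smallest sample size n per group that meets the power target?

Standardized effect: d = |μ_{strain X} − μ_{strain Y}| / σ = |2.78 − 2.47| / 0.56 = 0.5536
Set Φ(δ − 1.960) = 0.9; then δ − 1.960 = Φ⁻¹(0.9) = 1.282, giving δ = 3.242.
(The Φ(−δ − z_{α/2}) term is vanishingly small for δ > 0 and is dropped in the standard sample-size formula.)
δ = d·√(n/2) ⇒ n = 2(δ/d)² = 2 × (3.242 / 0.5536)² = 68.58.
Rounding up, n = 69 per group.

n = 69 per group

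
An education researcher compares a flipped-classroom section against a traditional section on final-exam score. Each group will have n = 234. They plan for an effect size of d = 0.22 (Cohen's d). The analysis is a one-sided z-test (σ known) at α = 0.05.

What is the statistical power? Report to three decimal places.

Noncentrality parameter: λ = d·√(n/2) = 0.22 × √(234/2) = 2.3797
One-sided α = 0.05 → critical value z_{0.05} = 1.645.
Power = Φ(λ − 1.645) = Φ(0.735) = 0.7688.

Power ≈ 0.769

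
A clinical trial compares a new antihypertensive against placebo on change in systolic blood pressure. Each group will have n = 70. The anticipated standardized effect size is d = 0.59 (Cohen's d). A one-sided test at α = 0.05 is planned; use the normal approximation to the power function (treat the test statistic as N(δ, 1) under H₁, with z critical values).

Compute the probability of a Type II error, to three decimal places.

β ≈ 0.032

Noncentrality parameter: δ = d·√(n/2) = 0.59 × √(70/2) = 3.4905
One-sided α = 0.05 → critical value z_{0.05} = 1.645.
Power = Φ(δ − 1.645) = Φ(1.846) = 0.9675.
Type II error: β = 1 − power = 1 − 0.9675 = 0.0325.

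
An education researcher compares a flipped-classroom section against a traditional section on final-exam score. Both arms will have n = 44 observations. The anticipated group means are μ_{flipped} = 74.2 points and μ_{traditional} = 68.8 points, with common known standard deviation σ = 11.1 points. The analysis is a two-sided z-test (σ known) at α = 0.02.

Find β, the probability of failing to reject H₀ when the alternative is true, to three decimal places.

Standardized effect: d = |μ_{flipped} − μ_{traditional}| / σ = |74.2 − 68.8| / 11.1 = 0.4865
Noncentrality parameter: δ = d·√(n/2) = 0.4865 × √(44/2) = 2.2818
Two-sided α = 0.02 → critical value z_{0.01} = 2.326.
Power = Φ(δ − 2.326) + Φ(−δ − 2.326) = Φ(-0.045) + Φ(-4.608) = 0.4822 + 0.0000 = 0.4822.
Type II error: β = 1 − power = 1 − 0.4822 = 0.5178.

β ≈ 0.518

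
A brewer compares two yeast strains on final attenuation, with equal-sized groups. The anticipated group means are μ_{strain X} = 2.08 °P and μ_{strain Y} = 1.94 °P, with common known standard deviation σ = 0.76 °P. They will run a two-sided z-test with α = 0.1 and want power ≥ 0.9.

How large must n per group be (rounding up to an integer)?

Standardized effect: d = |μ_{strain X} − μ_{strain Y}| / σ = |2.08 − 1.94| / 0.76 = 0.1842
For power 0.9 need Φ(δ − z_{0.05}) = 0.9, so δ = z_{0.05} + z_{0.10} = 1.645 + 1.282 = 2.926.
(Ignoring the negligible lower-tail rejection probability gives the usual closed-form inversion.)
δ = d·√(n/2) ⇒ n = 2(δ/d)² = 2 × (2.926 / 0.1842)² = 504.74.
Rounding up, n = 505 per group.

n = 505 per group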